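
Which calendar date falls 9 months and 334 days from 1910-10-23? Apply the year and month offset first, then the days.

June 21, 1912

Counting forward 9 months and 334 days from October 23, 1910: first the month/year part, then the days.
month 10 + 9 = 19, which is month 7 of year 1911 → July 1911.
Day 23 is valid in July, giving July 23, 1911.
Now add 334 days from July 23, 1911.
July has 31 days, so 31 − 23 = 8 days remain after July 23, 1911; 334 − 8 = 326 left.
August 1911 has 31 days: 326 − 31 = 295 left.
September 1911 has 30 days: 295 − 30 = 265 left.
October 1911 has 31 days: 265 − 31 = 234 left.
November 1911 has 30 days: 234 − 30 = 204 left.
December 1911 has 31 days: 204 − 31 = 173 left.
January 1912 has 31 days: 173 − 31 = 142 left.
February 1912 has 29 days (1912 is a leap year): 142 − 29 = 113 left.
March 1912 has 31 days: 113 − 31 = 82 left.
April 1912 has 30 days: 82 − 30 = 52 left.
May 1912 has 31 days: 52 − 31 = 21 left.
21 days into June 1912 → June 21, 1912.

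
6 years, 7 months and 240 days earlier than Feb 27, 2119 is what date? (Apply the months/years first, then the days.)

November 30, 2111

Going back 6 years, 7 months and 240 days from February 27, 2119: first the month/year part, then the days.
-6 years → 2113; month 2 − 7 = -5, which is month 7 of year 2112 → July 2112.
Day 27 is valid in July, giving July 27, 2112.
Now subtract 240 days from July 27, 2112.
Going back 27 days from July 27, 2112 reaches the end of the previous month; 240 − 27 = 213 left.
June 2112 has 30 days: 213 − 30 = 183 left.
May 2112 has 31 days: 183 − 31 = 152 left.
April 2112 has 30 days: 152 − 30 = 122 left.
March 2112 has 31 days: 122 − 31 = 91 left.
February 2112 has 29 days (2112 is a leap year): 91 − 29 = 62 left.
January 2112 has 31 days: 62 − 31 = 31 left.
December 2111 has 31 days: 31 − 31 = 0 left.
November 2111 has 30 days; 30 − 0 = 30 → November 30, 2111.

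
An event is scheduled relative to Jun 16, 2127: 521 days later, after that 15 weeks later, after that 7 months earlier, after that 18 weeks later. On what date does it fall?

December 7, 2128

Advancing 521 days from June 16, 2127:
June has 30 days, so 30 − 16 = 14 days remain after June 16, 2127; 521 − 14 = 507 left.
July 2127 has 31 days: 507 − 31 = 476 left.
August 2127 has 31 days: 476 − 31 = 445 left.
September 2127 has 30 days: 445 − 30 = 415 left.
October 2127 has 31 days: 415 − 31 = 384 left.
November 2127 has 30 days: 384 − 30 = 354 left.
December 2127 has 31 days: 354 − 31 = 323 left.
January 2128 has 31 days: 323 − 31 = 292 left.
February 2128 has 29 days (2128 is a leap year): 292 − 29 = 263 left.
March 2128 has 31 days: 263 − 31 = 232 left.
April 2128 has 30 days: 232 − 30 = 202 left.
May 2128 has 31 days: 202 − 31 = 171 left.
June 2128 has 30 days: 171 − 30 = 141 left.
July 2128 has 31 days: 141 − 31 = 110 left.
August 2128 has 31 days: 110 − 31 = 79 left.
September 2128 has 30 days: 79 − 30 = 49 left.
October 2128 has 31 days: 49 − 31 = 18 left.
18 days into November 2128 → November 18, 2128.
Advancing 15 weeks (= 105 days) from November 18, 2128:
November has 30 days, so 30 − 18 = 12 days remain after November 18, 2128; 105 − 12 = 93 left.
December 2128 has 31 days: 93 − 31 = 62 left.
January 2129 has 31 days: 62 − 31 = 31 left.
February 2129 has 28 days (2129 is not a leap year): 31 − 28 = 3 left.
3 days into March 2129 → March 3, 2129.
Subtracting 7 months from March 3, 2129:
month 3 − 7 = -4, which is month 8 of year 2128 → August 2128.
Day 3 is valid in August, giving August 3, 2128.
Counting forward 18 weeks (= 126 days) from August 3, 2128:
August has 31 days, so 31 − 3 = 28 days remain after August 3, 2128; 126 − 28 = 98 left.
September 2128 has 30 days: 98 − 30 = 68 left.
October 2128 has 31 days: 68 − 31 = 37 left.
November 2128 has 30 days: 37 − 30 = 7 left.
7 days into December 2128 → December 7, 2128.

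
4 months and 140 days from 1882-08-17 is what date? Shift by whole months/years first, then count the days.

May 6, 1883

Counting forward 4 months and 140 days from August 17, 1882: first the month/year part, then the days.
month 8 + 4 = 12 → December 1882.
Day 17 is valid in December, giving December 17, 1882.
Now add 140 days from December 17, 1882.
December has 31 days, so 31 − 17 = 14 days remain after December 17, 1882; 140 − 14 = 126 left.
January 1883 has 31 days: 126 − 31 = 95 left.
February 1883 has 28 days (1883 is not a leap year): 95 − 28 = 67 left.
March 1883 has 31 days: 67 − 31 = 36 left.
April 1883 has 30 days: 36 − 30 = 6 left.
6 days into May 1883 → May 6, 1883.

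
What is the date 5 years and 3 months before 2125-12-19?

September 19, 2120

Counting back 5 years and 3 months from December 19, 2125.
-5 years → 2120; month 12 − 3 = 9 → September 2120.
Day 19 is valid in September, giving September 19, 2120.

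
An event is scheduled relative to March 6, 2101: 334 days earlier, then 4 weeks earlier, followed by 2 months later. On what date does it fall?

May 9, 2100

Subtracting 334 days from March 6, 2101:
Going back 6 days from March 6, 2101 reaches the end of the previous month; 334 − 6 = 328 left.
February 2101 has 28 days (2101 is not a leap year): 328 − 28 = 300 left.
January 2101 has 31 days: 300 − 31 = 269 left.
December 2100 has 31 days: 269 − 31 = 238 left.
November 2100 has 30 days: 238 − 30 = 208 left.
October 2100 has 31 days: 208 − 31 = 177 left.
September 2100 has 30 days: 177 − 30 = 147 left.
August 2100 has 31 days: 147 − 31 = 116 left.
July 2100 has 31 days: 116 − 31 = 85 left.
June 2100 has 30 days: 85 − 30 = 55 left.
May 2100 has 31 days: 55 − 31 = 24 left.
April 2100 has 30 days; 30 − 24 = 6 → April 6, 2100.
Going back 4 weeks (= 28 days) from April 6, 2100:
Going back 6 days from April 6, 2100 reaches the end of the previous month; 28 − 6 = 22 left.
March 2100 has 31 days; 31 − 22 = 9 → March 9, 2100.
Counting forward 2 months from March 9, 2100:
month 3 + 2 = 5 → May 2100.
Day 9 is valid in May, giving May 9, 2100.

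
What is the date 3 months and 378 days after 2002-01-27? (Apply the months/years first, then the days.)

May 10, 2003

Adding 3 months and 378 days from January 27, 2002: first the month/year part, then the days.
month 1 + 3 = 4 → April 2002.
Day 27 is valid in April, giving April 27, 2002.
Now add 378 days from April 27, 2002.
April has 30 days, so 30 − 27 = 3 days remain after April 27, 2002; 378 − 3 = 375 left.
May 2002 has 31 days: 375 − 31 = 344 left.
June 2002 has 30 days: 344 − 30 = 314 left.
July 2002 has 31 days: 314 − 31 = 283 left.
August 2002 has 31 days: 283 − 31 = 252 left.
September 2002 has 30 days: 252 − 30 = 222 left.
October 2002 has 31 days: 222 − 31 = 191 left.
November 2002 has 30 days: 191 − 30 = 161 left.
December 2002 has 31 days: 161 − 31 = 130 left.
January 2003 has 31 days: 130 − 31 = 99 left.
February 2003 has 28 days (2003 is not a leap year): 99 − 28 = 71 left.
March 2003 has 31 days: 71 − 31 = 40 left.
April 2003 has 30 days: 40 − 30 = 10 left.
10 days into May 2003 → May 10, 2003.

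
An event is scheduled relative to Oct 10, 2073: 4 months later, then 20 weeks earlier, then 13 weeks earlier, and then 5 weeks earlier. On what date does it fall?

Adding 4 months from October 10, 2073:
month 10 + 4 = 14, which is month 2 of year 2074 → February 2074.
Day 10 is valid in February, giving February 10, 2074.
Subtracting 20 weeks (= 140 days) from February 10, 2074:
Going back 10 days from February 10, 2074 reaches the end of the previous month; 140 − 10 = 130 left.
January 2074 has 31 days: 130 − 31 = 99 left.
December 2073 has 31 days: 99 − 31 = 68 left.
November 2073 has 30 days: 68 − 30 = 38 left.
October 2073 has 31 days: 38 − 31 = 7 left.
September 2073 has 30 days; 30 − 7 = 23 → September 23, 2073.
Counting back 13 weeks (= 91 days) from September 23, 2073:
Going back 23 days from September 23, 2073 reaches the end of the previous month; 91 − 23 = 68 left.
August 2073 has 31 days: 68 − 31 = 37 left.
July 2073 has 31 days: 37 − 31 = 6 left.
June 2073 has 30 days; 30 − 6 = 24 → June 24, 2073.
Going back 5 weeks (= 35 days) from June 24, 2073:
Going back 24 days from June 24, 2073 reaches the end of the previous month; 35 − 24 = 11 left.
May 2073 has 31 days; 31 − 11 = 20 → May 20, 2073.

May 20, 2073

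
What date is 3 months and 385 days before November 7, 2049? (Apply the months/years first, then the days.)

Counting back 3 months and 385 days from November 7, 2049: first the month/year part, then the days.
month 11 − 3 = 8 → August 2049.
Day 7 is valid in August, giving August 7, 2049.
Now subtract 385 days from August 7, 2049.
Going back 7 days from August 7, 2049 reaches the end of the previous month; 385 − 7 = 378 left.
July 2049 has 31 days: 378 − 31 = 347 left.
June 2049 has 30 days: 347 − 30 = 317 left.
May 2049 has 31 days: 317 − 31 = 286 left.
April 2049 has 30 days: 286 − 30 = 256 left.
March 2049 has 31 days: 256 − 31 = 225 left.
February 2049 has 28 days (2049 is not a leap year): 225 − 28 = 197 left.
January 2049 has 31 days: 197 − 31 = 166 left.
December 2048 has 31 days: 166 − 31 = 135 left.
November 2048 has 30 days: 135 − 30 = 105 left.
October 2048 has 31 days: 105 − 31 = 74 left.
September 2048 has 30 days: 74 − 30 = 44 left.
August 2048 has 31 days: 44 − 31 = 13 left.
July 2048 has 31 days; 31 − 13 = 18 → July 18, 2048.

July 18, 2048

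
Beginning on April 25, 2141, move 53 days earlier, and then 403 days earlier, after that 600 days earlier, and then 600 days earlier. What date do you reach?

October 12, 2136

Subtracting 53 days from April 25, 2141:
Going back 25 days from April 25, 2141 reaches the end of the previous month; 53 − 25 = 28 left.
March 2141 has 31 days; 31 − 28 = 3 → March 3, 2141.
Counting back 403 days from March 3, 2141:
Going back 3 days from March 3, 2141 reaches the end of the previous month; 403 − 3 = 400 left.
February 2141 has 28 days (2141 is not a leap year): 400 − 28 = 372 left.
January 2141 has 31 days: 372 − 31 = 341 left.
December 2140 has 31 days: 341 − 31 = 310 left.
November 2140 has 30 days: 310 − 30 = 280 left.
October 2140 has 31 days: 280 − 31 = 249 left.
September 2140 has 30 days: 249 − 30 = 219 left.
August 2140 has 31 days: 219 − 31 = 188 left.
July 2140 has 31 days: 188 − 31 = 157 left.
June 2140 has 30 days: 157 − 30 = 127 left.
May 2140 has 31 days: 127 − 31 = 96 left.
April 2140 has 30 days: 96 − 30 = 66 left.
March 2140 has 31 days: 66 − 31 = 35 left.
February 2140 has 29 days (2140 is a leap year): 35 − 29 = 6 left.
January 2140 has 31 days; 31 − 6 = 25 → January 25, 2140.
Going back 600 days from January 25, 2140:
Going back 25 days from January 25, 2140 reaches the end of the previous month; 600 − 25 = 575 left.
December 2139 has 31 days: 575 − 31 = 544 left.
November 2139 has 30 days: 544 − 30 = 514 left.
October 2139 has 31 days: 514 − 31 = 483 left.
September 2139 has 30 days: 483 − 30 = 453 left.
August 2139 has 31 days: 453 − 31 = 422 left.
July 2139 has 31 days: 422 − 31 = 391 left.
June 2139 has 30 days: 391 − 30 = 361 left.
May 2139 has 31 days: 361 − 31 = 330 left.
April 2139 has 30 days: 330 − 30 = 300 left.
March 2139 has 31 days: 300 − 31 = 269 left.
February 2139 has 28 days (2139 is not a leap year): 269 − 28 = 241 left.
January 2139 has 31 days: 241 − 31 = 210 left.
December 2138 has 31 days: 210 − 31 = 179 left.
November 2138 has 30 days: 179 − 30 = 149 left.
October 2138 has 31 days: 149 − 31 = 118 left.
September 2138 has 30 days: 118 − 30 = 88 left.
August 2138 has 31 days: 88 − 31 = 57 left.
July 2138 has 31 days: 57 − 31 = 26 left.
June 2138 has 30 days; 30 − 26 = 4 → June 4, 2138.
Counting back 600 days from June 4, 2138:
Going back 4 days from June 4, 2138 reaches the end of the previous month; 600 − 4 = 596 left.
May 2138 has 31 days: 596 − 31 = 565 left.
April 2138 has 30 days: 565 − 30 = 535 left.
March 2138 has 31 days: 535 − 31 = 504 left.
February 2138 has 28 days (2138 is not a leap year): 504 − 28 = 476 left.
January 2138 has 31 days: 476 − 31 = 445 left.
December 2137 has 31 days: 445 − 31 = 414 left.
November 2137 has 30 days: 414 − 30 = 384 left.
October 2137 has 31 days: 384 − 31 = 353 left.
September 2137 has 30 days: 353 − 30 = 323 left.
August 2137 has 31 days: 323 − 31 = 292 left.
July 2137 has 31 days: 292 − 31 = 261 left.
June 2137 has 30 days: 261 − 30 = 231 left.
May 2137 has 31 days: 231 − 31 = 200 left.
April 2137 has 30 days: 200 − 30 = 170 left.
March 2137 has 31 days: 170 − 31 = 139 left.
February 2137 has 28 days (2137 is not a leap year): 139 − 28 = 111 left.
January 2137 has 31 days: 111 − 31 = 80 left.
December 2136 has 31 days: 80 − 31 = 49 left.
November 2136 has 30 days: 49 − 30 = 19 left.
October 2136 has 31 days; 31 − 19 = 12 → October 12, 2136.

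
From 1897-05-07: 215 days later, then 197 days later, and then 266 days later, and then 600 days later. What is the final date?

Counting forward 215 days from May 7, 1897:
May has 31 days, so 31 − 7 = 24 days remain after May 7, 1897; 215 − 24 = 191 left.
June 1897 has 30 days: 191 − 30 = 161 left.
July 1897 has 31 days: 161 − 31 = 130 left.
August 1897 has 31 days: 130 − 31 = 99 left.
September 1897 has 30 days: 99 − 30 = 69 left.
October 1897 has 31 days: 69 − 31 = 38 left.
November 1897 has 30 days: 38 − 30 = 8 left.
8 days into December 1897 → December 8, 1897.
Advancing 197 days from December 8, 1897:
December has 31 days, so 31 − 8 = 23 days remain after December 8, 1897; 197 − 23 = 174 left.
January 1898 has 31 days: 174 − 31 = 143 left.
February 1898 has 28 days (1898 is not a leap year): 143 − 28 = 115 left.
March 1898 has 31 days: 115 − 31 = 84 left.
April 1898 has 30 days: 84 − 30 = 54 left.
May 1898 has 31 days: 54 − 31 = 23 left.
23 days into June 1898 → June 23, 1898.
Advancing 266 days from June 23, 1898:
June has 30 days, so 30 − 23 = 7 days remain after June 23, 1898; 266 − 7 = 259 left.
July 1898 has 31 days: 259 − 31 = 228 left.
August 1898 has 31 days: 228 − 31 = 197 left.
September 1898 has 30 days: 197 − 30 = 167 left.
October 1898 has 31 days: 167 − 31 = 136 left.
November 1898 has 30 days: 136 − 30 = 106 left.
December 1898 has 31 days: 106 − 31 = 75 left.
January 1899 has 31 days: 75 − 31 = 44 left.
February 1899 has 28 days (1899 is not a leap year): 44 − 28 = 16 left.
16 days into March 1899 → March 16, 1899.
Adding 600 days from March 16, 1899:
March has 31 days, so 31 − 16 = 15 days remain after March 16, 1899; 600 − 15 = 585 left.
April 1899 has 30 days: 585 − 30 = 555 left.
May 1899 has 31 days: 555 − 31 = 524 left.
June 1899 has 30 days: 524 − 30 = 494 left.
July 1899 has 31 days: 494 − 31 = 463 left.
August 1899 has 31 days: 463 − 31 = 432 left.
September 1899 has 30 days: 432 − 30 = 402 left.
October 1899 has 31 days: 402 − 31 = 371 left.
November 1899 has 30 days: 371 − 30 = 341 left.
December 1899 has 31 days: 341 − 31 = 310 left.
January 1900 has 31 days: 310 − 31 = 279 left.
February 1900 has 28 days (1900 is not a leap year (divisible by 100 but not 400)): 279 − 28 = 251 left.
March 1900 has 31 days: 251 − 31 = 220 left.
April 1900 has 30 days: 220 − 30 = 190 left.
May 1900 has 31 days: 190 − 31 = 159 left.
June 1900 has 30 days: 159 − 30 = 129 left.
July 1900 has 31 days: 129 − 31 = 98 left.
August 1900 has 31 days: 98 − 31 = 67 left.
September 1900 has 30 days: 67 − 30 = 37 left.
October 1900 has 31 days: 37 − 31 = 6 left.
6 days into November 1900 → November 6, 1900.

November 6, 1900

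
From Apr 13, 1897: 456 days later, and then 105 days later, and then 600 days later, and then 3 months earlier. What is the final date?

March 18, 1900

Counting forward 456 days from April 13, 1897:
April has 30 days, so 30 − 13 = 17 days remain after April 13, 1897; 456 − 17 = 439 left.
May 1897 has 31 days: 439 − 31 = 408 left.
June 1897 has 30 days: 408 − 30 = 378 left.
July 1897 has 31 days: 378 − 31 = 347 left.
August 1897 has 31 days: 347 − 31 = 316 left.
September 1897 has 30 days: 316 − 30 = 286 left.
October 1897 has 31 days: 286 − 31 = 255 left.
November 1897 has 30 days: 255 − 30 = 225 left.
December 1897 has 31 days: 225 − 31 = 194 left.
January 1898 has 31 days: 194 − 31 = 163 left.
February 1898 has 28 days (1898 is not a leap year): 163 − 28 = 135 left.
March 1898 has 31 days: 135 − 31 = 104 left.
April 1898 has 30 days: 104 − 30 = 74 left.
May 1898 has 31 days: 74 − 31 = 43 left.
June 1898 has 30 days: 43 − 30 = 13 left.
13 days into July 1898 → July 13, 1898.
Adding 105 days from July 13, 1898:
July has 31 days, so 31 − 13 = 18 days remain after July 13, 1898; 105 − 18 = 87 left.
August 1898 has 31 days: 87 − 31 = 56 left.
September 1898 has 30 days: 56 − 30 = 26 left.
26 days into October 1898 → October 26, 1898.
Advancing 600 days from October 26, 1898:
October has 31 days, so 31 − 26 = 5 days remain after October 26, 1898; 600 − 5 = 595 left.
November 1898 has 30 days: 595 − 30 = 565 left.
December 1898 has 31 days: 565 − 31 = 534 left.
January 1899 has 31 days: 534 − 31 = 503 left.
February 1899 has 28 days (1899 is not a leap year): 503 − 28 = 475 left.
March 1899 has 31 days: 475 − 31 = 444 left.
April 1899 has 30 days: 444 − 30 = 414 left.
May 1899 has 31 days: 414 − 31 = 383 left.
June 1899 has 30 days: 383 − 30 = 353 left.
July 1899 has 31 days: 353 − 31 = 322 left.
August 1899 has 31 days: 322 − 31 = 291 left.
September 1899 has 30 days: 291 − 30 = 261 left.
October 1899 has 31 days: 261 − 31 = 230 left.
November 1899 has 30 days: 230 − 30 = 200 left.
December 1899 has 31 days: 200 − 31 = 169 left.
January 1900 has 31 days: 169 − 31 = 138 left.
February 1900 has 28 days (1900 is not a leap year (divisible by 100 but not 400)): 138 − 28 = 110 left.
March 1900 has 31 days: 110 − 31 = 79 left.
April 1900 has 30 days: 79 − 30 = 49 left.
May 1900 has 31 days: 49 − 31 = 18 left.
18 days into June 1900 → June 18, 1900.
Going back 3 months from June 18, 1900:
month 6 − 3 = 3 → March 1900.
Day 18 is valid in March, giving March 18, 1900.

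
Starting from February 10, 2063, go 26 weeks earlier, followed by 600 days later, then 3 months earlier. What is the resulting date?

Counting back 26 weeks (= 182 days) from February 10, 2063:
Going back 10 days from February 10, 2063 reaches the end of the previous month; 182 − 10 = 172 left.
January 2063 has 31 days: 172 − 31 = 141 left.
December 2062 has 31 days: 141 − 31 = 110 left.
November 2062 has 30 days: 110 − 30 = 80 left.
October 2062 has 31 days: 80 − 31 = 49 left.
September 2062 has 30 days: 49 − 30 = 19 left.
August 2062 has 31 days; 31 − 19 = 12 → August 12, 2062.
Advancing 600 days from August 12, 2062:
August has 31 days, so 31 − 12 = 19 days remain after August 12, 2062; 600 − 19 = 581 left.
September 2062 has 30 days: 581 − 30 = 551 left.
October 2062 has 31 days: 551 − 31 = 520 left.
November 2062 has 30 days: 520 − 30 = 490 left.
December 2062 has 31 days: 490 − 31 = 459 left.
January 2063 has 31 days: 459 − 31 = 428 left.
February 2063 has 28 days (2063 is not a leap year): 428 − 28 = 400 left.
March 2063 has 31 days: 400 − 31 = 369 left.
April 2063 has 30 days: 369 − 30 = 339 left.
May 2063 has 31 days: 339 − 31 = 308 left.
June 2063 has 30 days: 308 − 30 = 278 left.
July 2063 has 31 days: 278 − 31 = 247 left.
August 2063 has 31 days: 247 − 31 = 216 left.
September 2063 has 30 days: 216 − 30 = 186 left.
October 2063 has 31 days: 186 − 31 = 155 left.
November 2063 has 30 days: 155 − 30 = 125 left.
December 2063 has 31 days: 125 − 31 = 94 left.
January 2064 has 31 days: 94 − 31 = 63 left.
February 2064 has 29 days (2064 is a leap year): 63 − 29 = 34 left.
March 2064 has 31 days: 34 − 31 = 3 left.
3 days into April 2064 → April 3, 2064.
Subtracting 3 months from April 3, 2064:
month 4 − 3 = 1 → January 2064.
Day 3 is valid in January, giving January 3, 2064.

January 3, 2064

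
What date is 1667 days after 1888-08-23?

March 17, 1893

Adding 1667 days from August 23, 1888.
August has 31 days, so 31 − 23 = 8 days remain after August 23, 1888; 1667 − 8 = 1659 left.
September 1888 has 30 days: 1659 − 30 = 1629 left.
October 1888 has 31 days: 1629 − 31 = 1598 left.
November 1888 has 30 days: 1598 − 30 = 1568 left.
December 1888 has 31 days: 1568 − 31 = 1537 left.
January 1889 has 31 days: 1537 − 31 = 1506 left.
February 1889 has 28 days (1889 is not a leap year): 1506 − 28 = 1478 left.
March 1889 has 31 days: 1478 − 31 = 1447 left.
April 1889 has 30 days: 1447 − 30 = 1417 left.
May 1889 has 31 days: 1417 − 31 = 1386 left.
June 1889 has 30 days: 1386 − 30 = 1356 left.
July 1889 has 31 days: 1356 − 31 = 1325 left.
August 1889 has 31 days: 1325 − 31 = 1294 left.
September 1889 has 30 days: 1294 − 30 = 1264 left.
October 1889 has 31 days: 1264 − 31 = 1233 left.
November 1889 has 30 days: 1233 − 30 = 1203 left.
December 1889 has 31 days: 1203 − 31 = 1172 left.
January 1890 has 31 days: 1172 − 31 = 1141 left.
February 1890 has 28 days (1890 is not a leap year): 1141 − 28 = 1113 left.
March 1890 has 31 days: 1113 − 31 = 1082 left.
April 1890 has 30 days: 1082 − 30 = 1052 left.
May 1890 has 31 days: 1052 − 31 = 1021 left.
June 1890 has 30 days: 1021 − 30 = 991 left.
July 1890 has 31 days: 991 − 31 = 960 left.
August 1890 has 31 days: 960 − 31 = 929 left.
September 1890 has 30 days: 929 − 30 = 899 left.
October 1890 has 31 days: 899 − 31 = 868 left.
November 1890 has 30 days: 868 − 30 = 838 left.
December 1890 has 31 days: 838 − 31 = 807 left.
January 1891 has 31 days: 807 − 31 = 776 left.
February 1891 has 28 days (1891 is not a leap year): 776 − 28 = 748 left.
March 1891 has 31 days: 748 − 31 = 717 left.
April 1891 has 30 days: 717 − 30 = 687 left.
May 1891 has 31 days: 687 − 31 = 656 left.
June 1891 has 30 days: 656 − 30 = 626 left.
July 1891 has 31 days: 626 − 31 = 595 left.
August 1891 has 31 days: 595 − 31 = 564 left.
September 1891 has 30 days: 564 − 30 = 534 left.
October 1891 has 31 days: 534 − 31 = 503 left.
November 1891 has 30 days: 503 − 30 = 473 left.
December 1891 has 31 days: 473 − 31 = 442 left.
January 1892 has 31 days: 442 − 31 = 411 left.
February 1892 has 29 days (1892 is a leap year): 411 − 29 = 382 left.
March 1892 has 31 days: 382 − 31 = 351 left.
April 1892 has 30 days: 351 − 30 = 321 left.
May 1892 has 31 days: 321 − 31 = 290 left.
June 1892 has 30 days: 290 − 30 = 260 left.
July 1892 has 31 days: 260 − 31 = 229 left.
August 1892 has 31 days: 229 − 31 = 198 left.
September 1892 has 30 days: 198 − 30 = 168 left.
October 1892 has 31 days: 168 − 31 = 137 left.
November 1892 has 30 days: 137 − 30 = 107 left.
December 1892 has 31 days: 107 − 31 = 76 left.
January 1893 has 31 days: 76 − 31 = 45 left.
February 1893 has 28 days (1893 is not a leap year): 45 − 28 = 17 left.
17 days into March 1893 → March 17, 1893.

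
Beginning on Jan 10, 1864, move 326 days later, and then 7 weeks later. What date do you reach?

January 19, 1865

Advancing 326 days from January 10, 1864:
January has 31 days, so 31 − 10 = 21 days remain after January 10, 1864; 326 − 21 = 305 left.
February 1864 has 29 days (1864 is a leap year): 305 − 29 = 276 left.
March 1864 has 31 days: 276 − 31 = 245 left.
April 1864 has 30 days: 245 − 30 = 215 left.
May 1864 has 31 days: 215 − 31 = 184 left.
June 1864 has 30 days: 184 − 30 = 154 left.
July 1864 has 31 days: 154 − 31 = 123 left.
August 1864 has 31 days: 123 − 31 = 92 left.
September 1864 has 30 days: 92 − 30 = 62 left.
October 1864 has 31 days: 62 − 31 = 31 left.
November 1864 has 30 days: 31 − 30 = 1 left.
1 day into December 1864 → December 1, 1864.
Counting forward 7 weeks (= 49 days) from December 1, 1864:
December has 31 days, so 31 − 1 = 30 days remain after December 1, 1864; 49 − 30 = 19 left.
19 days into January 1865 → January 19, 1865.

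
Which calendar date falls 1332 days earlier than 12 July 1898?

Going back 1332 days from July 12, 1898.
Going back 12 days from July 12, 1898 reaches the end of the previous month; 1332 − 12 = 1320 left.
June 1898 has 30 days: 1320 − 30 = 1290 left.
May 1898 has 31 days: 1290 − 31 = 1259 left.
April 1898 has 30 days: 1259 − 30 = 1229 left.
March 1898 has 31 days: 1229 − 31 = 1198 left.
February 1898 has 28 days (1898 is not a leap year): 1198 − 28 = 1170 left.
January 1898 has 31 days: 1170 − 31 = 1139 left.
December 1897 has 31 days: 1139 − 31 = 1108 left.
November 1897 has 30 days: 1108 − 30 = 1078 left.
October 1897 has 31 days: 1078 − 31 = 1047 left.
September 1897 has 30 days: 1047 − 30 = 1017 left.
August 1897 has 31 days: 1017 − 31 = 986 left.
July 1897 has 31 days: 986 − 31 = 955 left.
June 1897 has 30 days: 955 − 30 = 925 left.
May 1897 has 31 days: 925 − 31 = 894 left.
April 1897 has 30 days: 894 − 30 = 864 left.
March 1897 has 31 days: 864 − 31 = 833 left.
February 1897 has 28 days (1897 is not a leap year): 833 − 28 = 805 left.
January 1897 has 31 days: 805 − 31 = 774 left.
December 1896 has 31 days: 774 − 31 = 743 left.
November 1896 has 30 days: 743 − 30 = 713 left.
October 1896 has 31 days: 713 − 31 = 682 left.
September 1896 has 30 days: 682 − 30 = 652 left.
August 1896 has 31 days: 652 − 31 = 621 left.
July 1896 has 31 days: 621 − 31 = 590 left.
June 1896 has 30 days: 590 − 30 = 560 left.
May 1896 has 31 days: 560 − 31 = 529 left.
April 1896 has 30 days: 529 − 30 = 499 left.
March 1896 has 31 days: 499 − 31 = 468 left.
February 1896 has 29 days (1896 is a leap year): 468 − 29 = 439 left.
January 1896 has 31 days: 439 − 31 = 408 left.
December 1895 has 31 days: 408 − 31 = 377 left.
November 1895 has 30 days: 377 − 30 = 347 left.
October 1895 has 31 days: 347 − 31 = 316 left.
September 1895 has 30 days: 316 − 30 = 286 left.
August 1895 has 31 days: 286 − 31 = 255 left.
July 1895 has 31 days: 255 − 31 = 224 left.
June 1895 has 30 days: 224 − 30 = 194 left.
May 1895 has 31 days: 194 − 31 = 163 left.
April 1895 has 30 days: 163 − 30 = 133 left.
March 1895 has 31 days: 133 − 31 = 102 left.
February 1895 has 28 days (1895 is not a leap year): 102 − 28 = 74 left.
January 1895 has 31 days: 74 − 31 = 43 left.
December 1894 has 31 days: 43 − 31 = 12 left.
November 1894 has 30 days; 30 − 12 = 18 → November 18, 1894.

November 18, 1894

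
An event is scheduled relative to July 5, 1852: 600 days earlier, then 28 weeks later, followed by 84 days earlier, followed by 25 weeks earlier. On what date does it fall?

September 11, 1850

Going back 600 days from July 5, 1852:
Going back 5 days from July 5, 1852 reaches the end of the previous month; 600 − 5 = 595 left.
June 1852 has 30 days: 595 − 30 = 565 left.
May 1852 has 31 days: 565 − 31 = 534 left.
April 1852 has 30 days: 534 − 30 = 504 left.
March 1852 has 31 days: 504 − 31 = 473 left.
February 1852 has 29 days (1852 is a leap year): 473 − 29 = 444 left.
January 1852 has 31 days: 444 − 31 = 413 left.
December 1851 has 31 days: 413 − 31 = 382 left.
November 1851 has 30 days: 382 − 30 = 352 left.
October 1851 has 31 days: 352 − 31 = 321 left.
September 1851 has 30 days: 321 − 30 = 291 left.
August 1851 has 31 days: 291 − 31 = 260 left.
July 1851 has 31 days: 260 − 31 = 229 left.
June 1851 has 30 days: 229 − 30 = 199 left.
May 1851 has 31 days: 199 − 31 = 168 left.
April 1851 has 30 days: 168 − 30 = 138 left.
March 1851 has 31 days: 138 − 31 = 107 left.
February 1851 has 28 days (1851 is not a leap year): 107 − 28 = 79 left.
January 1851 has 31 days: 79 − 31 = 48 left.
December 1850 has 31 days: 48 − 31 = 17 left.
November 1850 has 30 days; 30 − 17 = 13 → November 13, 1850.
Adding 28 weeks (= 196 days) from November 13, 1850:
November has 30 days, so 30 − 13 = 17 days remain after November 13, 1850; 196 − 17 = 179 left.
December 1850 has 31 days: 179 − 31 = 148 left.
January 1851 has 31 days: 148 − 31 = 117 left.
February 1851 has 28 days (1851 is not a leap year): 117 − 28 = 89 left.
March 1851 has 31 days: 89 − 31 = 58 left.
April 1851 has 30 days: 58 − 30 = 28 left.
28 days into May 1851 → May 28, 1851.
Counting back 84 days from May 28, 1851:
Going back 28 days from May 28, 1851 reaches the end of the previous month; 84 − 28 = 56 left.
April 1851 has 30 days: 56 − 30 = 26 left.
March 1851 has 31 days; 31 − 26 = 5 → March 5, 1851.
Counting back 25 weeks (= 175 days) from March 5, 1851:
Going back 5 days from March 5, 1851 reaches the end of the previous month; 175 − 5 = 170 left.
February 1851 has 28 days (1851 is not a leap year): 170 − 28 = 142 left.
January 1851 has 31 days: 142 − 31 = 111 left.
December 1850 has 31 days: 111 − 31 = 80 left.
November 1850 has 30 days: 80 − 30 = 50 left.
October 1850 has 31 days: 50 − 31 = 19 left.
September 1850 has 30 days; 30 − 19 = 11 → September 11, 1850.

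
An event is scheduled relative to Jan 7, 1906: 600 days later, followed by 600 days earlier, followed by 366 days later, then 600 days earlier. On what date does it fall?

Adding 600 days from January 7, 1906:
January has 31 days, so 31 − 7 = 24 days remain after January 7, 1906; 600 − 24 = 576 left.
February 1906 has 28 days (1906 is not a leap year): 576 − 28 = 548 left.
March 1906 has 31 days: 548 − 31 = 517 left.
April 1906 has 30 days: 517 − 30 = 487 left.
May 1906 has 31 days: 487 − 31 = 456 left.
June 1906 has 30 days: 456 − 30 = 426 left.
July 1906 has 31 days: 426 − 31 = 395 left.
August 1906 has 31 days: 395 − 31 = 364 left.
September 1906 has 30 days: 364 − 30 = 334 left.
October 1906 has 31 days: 334 − 31 = 303 left.
November 1906 has 30 days: 303 − 30 = 273 left.
December 1906 has 31 days: 273 − 31 = 242 left.
January 1907 has 31 days: 242 − 31 = 211 left.
February 1907 has 28 days (1907 is not a leap year): 211 − 28 = 183 left.
March 1907 has 31 days: 183 − 31 = 152 left.
April 1907 has 30 days: 152 − 30 = 122 left.
May 1907 has 31 days: 122 − 31 = 91 left.
June 1907 has 30 days: 91 − 30 = 61 left.
July 1907 has 31 days: 61 − 31 = 30 left.
30 days into August 1907 → August 30, 1907.
Subtracting 600 days from August 30, 1907:
Going back 30 days from August 30, 1907 reaches the end of the previous month; 600 − 30 = 570 left.
July 1907 has 31 days: 570 − 31 = 539 left.
June 1907 has 30 days: 539 − 30 = 509 left.
May 1907 has 31 days: 509 − 31 = 478 left.
April 1907 has 30 days: 478 − 30 = 448 left.
March 1907 has 31 days: 448 − 31 = 417 left.
February 1907 has 28 days (1907 is not a leap year): 417 − 28 = 389 left.
January 1907 has 31 days: 389 − 31 = 358 left.
December 1906 has 31 days: 358 − 31 = 327 left.
November 1906 has 30 days: 327 − 30 = 297 left.
October 1906 has 31 days: 297 − 31 = 266 left.
September 1906 has 30 days: 266 − 30 = 236 left.
August 1906 has 31 days: 236 − 31 = 205 left.
July 1906 has 31 days: 205 − 31 = 174 left.
June 1906 has 30 days: 174 − 30 = 144 left.
May 1906 has 31 days: 144 − 31 = 113 left.
April 1906 has 30 days: 113 − 30 = 83 left.
March 1906 has 31 days: 83 − 31 = 52 left.
February 1906 has 28 days (1906 is not a leap year): 52 − 28 = 24 left.
January 1906 has 31 days; 31 − 24 = 7 → January 7, 1906.
Advancing 366 days from January 7, 1906:
January has 31 days, so 31 − 7 = 24 days remain after January 7, 1906; 366 − 24 = 342 left.
February 1906 has 28 days (1906 is not a leap year): 342 − 28 = 314 left.
March 1906 has 31 days: 314 − 31 = 283 left.
April 1906 has 30 days: 283 − 30 = 253 left.
May 1906 has 31 days: 253 − 31 = 222 left.
June 1906 has 30 days: 222 − 30 = 192 left.
July 1906 has 31 days: 192 − 31 = 161 left.
August 1906 has 31 days: 161 − 31 = 130 left.
September 1906 has 30 days: 130 − 30 = 100 left.
October 1906 has 31 days: 100 − 31 = 69 left.
November 1906 has 30 days: 69 − 30 = 39 left.
December 1906 has 31 days: 39 − 31 = 8 left.
8 days into January 1907 → January 8, 1907.
Counting back 600 days from January 8, 1907:
Going back 8 days from January 8, 1907 reaches the end of the previous month; 600 − 8 = 592 left.
December 1906 has 31 days: 592 − 31 = 561 left.
November 1906 has 30 days: 561 − 30 = 531 left.
October 1906 has 31 days: 531 − 31 = 500 left.
September 1906 has 30 days: 500 − 30 = 470 left.
August 1906 has 31 days: 470 − 31 = 439 left.
July 1906 has 31 days: 439 − 31 = 408 left.
June 1906 has 30 days: 408 − 30 = 378 left.
May 1906 has 31 days: 378 − 31 = 347 left.
April 1906 has 30 days: 347 − 30 = 317 left.
March 1906 has 31 days: 317 − 31 = 286 left.
February 1906 has 28 days (1906 is not a leap year): 286 − 28 = 258 left.
January 1906 has 31 days: 258 − 31 = 227 left.
December 1905 has 31 days: 227 − 31 = 196 left.
November 1905 has 30 days: 196 − 30 = 166 left.
October 1905 has 31 days: 166 − 31 = 135 left.
September 1905 has 30 days: 135 − 30 = 105 left.
August 1905 has 31 days: 105 − 31 = 74 left.
July 1905 has 31 days: 74 − 31 = 43 left.
June 1905 has 30 days: 43 − 30 = 13 left.
May 1905 has 31 days; 31 − 13 = 18 → May 18, 1905.

May 18, 1905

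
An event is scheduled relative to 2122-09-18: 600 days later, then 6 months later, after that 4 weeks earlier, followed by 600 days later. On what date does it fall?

June 5, 2126

Adding 600 days from September 18, 2122:
September has 30 days, so 30 − 18 = 12 days remain after September 18, 2122; 600 − 12 = 588 left.
October 2122 has 31 days: 588 − 31 = 557 left.
November 2122 has 30 days: 557 − 30 = 527 left.
December 2122 has 31 days: 527 − 31 = 496 left.
January 2123 has 31 days: 496 − 31 = 465 left.
February 2123 has 28 days (2123 is not a leap year): 465 − 28 = 437 left.
March 2123 has 31 days: 437 − 31 = 406 left.
April 2123 has 30 days: 406 − 30 = 376 left.
May 2123 has 31 days: 376 − 31 = 345 left.
June 2123 has 30 days: 345 − 30 = 315 left.
July 2123 has 31 days: 315 − 31 = 284 left.
August 2123 has 31 days: 284 − 31 = 253 left.
September 2123 has 30 days: 253 − 30 = 223 left.
October 2123 has 31 days: 223 − 31 = 192 left.
November 2123 has 30 days: 192 − 30 = 162 left.
December 2123 has 31 days: 162 − 31 = 131 left.
January 2124 has 31 days: 131 − 31 = 100 left.
February 2124 has 29 days (2124 is a leap year): 100 − 29 = 71 left.
March 2124 has 31 days: 71 − 31 = 40 left.
April 2124 has 30 days: 40 − 30 = 10 left.
10 days into May 2124 → May 10, 2124.
Advancing 6 months from May 10, 2124:
month 5 + 6 = 11 → November 2124.
Day 10 is valid in November, giving November 10, 2124.
Going back 4 weeks (= 28 days) from November 10, 2124:
Going back 10 days from November 10, 2124 reaches the end of the previous month; 28 − 10 = 18 left.
October 2124 has 31 days; 31 − 18 = 13 → October 13, 2124.
Advancing 600 days from October 13, 2124:
October has 31 days, so 31 − 13 = 18 days remain after October 13, 2124; 600 − 18 = 582 left.
November 2124 has 30 days: 582 − 30 = 552 left.
December 2124 has 31 days: 552 − 31 = 521 left.
January 2125 has 31 days: 521 − 31 = 490 left.
February 2125 has 28 days (2125 is not a leap year): 490 − 28 = 462 left.
March 2125 has 31 days: 462 − 31 = 431 left.
April 2125 has 30 days: 431 − 30 = 401 left.
May 2125 has 31 days: 401 − 31 = 370 left.
June 2125 has 30 days: 370 − 30 = 340 left.
July 2125 has 31 days: 340 − 31 = 309 left.
August 2125 has 31 days: 309 − 31 = 278 left.
September 2125 has 30 days: 278 − 30 = 248 left.
October 2125 has 31 days: 248 − 31 = 217 left.
November 2125 has 30 days: 217 − 30 = 187 left.
December 2125 has 31 days: 187 − 31 = 156 left.
January 2126 has 31 days: 156 − 31 = 125 left.
February 2126 has 28 days (2126 is not a leap year): 125 − 28 = 97 left.
March 2126 has 31 days: 97 − 31 = 66 left.
April 2126 has 30 days: 66 − 30 = 36 left.
May 2126 has 31 days: 36 − 31 = 5 left.
5 days into June 2126 → June 5, 2126.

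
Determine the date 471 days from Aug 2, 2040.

Counting forward 471 days from August 2, 2040.
August has 31 days, so 31 − 2 = 29 days remain after August 2, 2040; 471 − 29 = 442 left.
September 2040 has 30 days: 442 − 30 = 412 left.
October 2040 has 31 days: 412 − 31 = 381 left.
November 2040 has 30 days: 381 − 30 = 351 left.
December 2040 has 31 days: 351 − 31 = 320 left.
January 2041 has 31 days: 320 − 31 = 289 left.
February 2041 has 28 days (2041 is not a leap year): 289 − 28 = 261 left.
March 2041 has 31 days: 261 − 31 = 230 left.
April 2041 has 30 days: 230 − 30 = 200 left.
May 2041 has 31 days: 200 − 31 = 169 left.
June 2041 has 30 days: 169 − 30 = 139 left.
July 2041 has 31 days: 139 − 31 = 108 left.
August 2041 has 31 days: 108 − 31 = 77 left.
September 2041 has 30 days: 77 − 30 = 47 left.
October 2041 has 31 days: 47 − 31 = 16 left.
16 days into November 2041 → November 16, 2041.

November 16, 2041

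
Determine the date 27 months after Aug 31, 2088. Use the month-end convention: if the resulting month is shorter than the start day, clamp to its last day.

Adding 27 months from August 31, 2088.
month 8 + 27 = 35, which is month 11 of year 2090 → November 2090.
November 2090 has only 30 days and the start was day 31, so the date clamps to November 30, 2090.

November 30, 2090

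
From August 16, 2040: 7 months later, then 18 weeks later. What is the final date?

Advancing 7 months from August 16, 2040:
month 8 + 7 = 15, which is month 3 of year 2041 → March 2041.
Day 16 is valid in March, giving March 16, 2041.
Advancing 18 weeks (= 126 days) from March 16, 2041:
March has 31 days, so 31 − 16 = 15 days remain after March 16, 2041; 126 − 15 = 111 left.
April 2041 has 30 days: 111 − 30 = 81 left.
May 2041 has 31 days: 81 − 31 = 50 left.
June 2041 has 30 days: 50 − 30 = 20 left.
20 days into July 2041 → July 20, 2041.

July 20, 2041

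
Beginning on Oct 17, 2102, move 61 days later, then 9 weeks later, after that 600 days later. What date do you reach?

Advancing 61 days from October 17, 2102:
October has 31 days, so 31 − 17 = 14 days remain after October 17, 2102; 61 − 14 = 47 left.
November 2102 has 30 days: 47 − 30 = 17 left.
17 days into December 2102 → December 17, 2102.
Counting forward 9 weeks (= 63 days) from December 17, 2102:
December has 31 days, so 31 − 17 = 14 days remain after December 17, 2102; 63 − 14 = 49 left.
January 2103 has 31 days: 49 − 31 = 18 left.
18 days into February 2103 → February 18, 2103.
Counting forward 600 days from February 18, 2103:
February has 28 days, so 28 − 18 = 10 days remain after February 18, 2103; 600 − 10 = 590 left.
March 2103 has 31 days: 590 − 31 = 559 left.
April 2103 has 30 days: 559 − 30 = 529 left.
May 2103 has 31 days: 529 − 31 = 498 left.
June 2103 has 30 days: 498 − 30 = 468 left.
July 2103 has 31 days: 468 − 31 = 437 left.
August 2103 has 31 days: 437 − 31 = 406 left.
September 2103 has 30 days: 406 − 30 = 376 left.
October 2103 has 31 days: 376 − 31 = 345 left.
November 2103 has 30 days: 345 − 30 = 315 left.
December 2103 has 31 days: 315 − 31 = 284 left.
January 2104 has 31 days: 284 − 31 = 253 left.
February 2104 has 29 days (2104 is a leap year): 253 − 29 = 224 left.
March 2104 has 31 days: 224 − 31 = 193 left.
April 2104 has 30 days: 193 − 30 = 163 left.
May 2104 has 31 days: 163 − 31 = 132 left.
June 2104 has 30 days: 132 − 30 = 102 left.
July 2104 has 31 days: 102 − 31 = 71 left.
August 2104 has 31 days: 71 − 31 = 40 left.
September 2104 has 30 days: 40 − 30 = 10 left.
10 days into October 2104 → October 10, 2104.

October 10, 2104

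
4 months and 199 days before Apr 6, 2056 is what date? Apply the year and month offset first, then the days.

May 21, 2055

Subtracting 4 months and 199 days from April 6, 2056: first the month/year part, then the days.
month 4 − 4 = 0, which is month 12 of year 2055 → December 2055.
Day 6 is valid in December, giving December 6, 2055.
Now subtract 199 days from December 6, 2055.
Going back 6 days from December 6, 2055 reaches the end of the previous month; 199 − 6 = 193 left.
November 2055 has 30 days: 193 − 30 = 163 left.
October 2055 has 31 days: 163 − 31 = 132 left.
September 2055 has 30 days: 132 − 30 = 102 left.
August 2055 has 31 days: 102 − 31 = 71 left.
July 2055 has 31 days: 71 − 31 = 40 left.
June 2055 has 30 days: 40 − 30 = 10 left.
May 2055 has 31 days; 31 − 10 = 21 → May 21, 2055.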